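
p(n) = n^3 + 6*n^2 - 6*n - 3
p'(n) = 3*n^2 + 12*n - 6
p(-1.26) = 12.09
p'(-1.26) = -16.36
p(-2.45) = 33.01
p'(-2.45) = -17.39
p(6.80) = 548.07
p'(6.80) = 214.32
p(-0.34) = -0.31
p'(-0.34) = -9.73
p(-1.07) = 9.06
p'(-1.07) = -15.41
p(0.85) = -3.15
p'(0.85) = 6.37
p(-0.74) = 4.32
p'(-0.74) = -13.24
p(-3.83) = 51.81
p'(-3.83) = -7.95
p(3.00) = 60.00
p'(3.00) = 57.00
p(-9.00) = -192.00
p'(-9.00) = 129.00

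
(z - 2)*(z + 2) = z^2 - 4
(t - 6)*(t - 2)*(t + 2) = t^3 - 6*t^2 - 4*t + 24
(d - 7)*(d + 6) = d^2 - d - 42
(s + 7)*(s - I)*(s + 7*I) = s^3 + 7*s^2 + 6*I*s^2 + 7*s + 42*I*s + 49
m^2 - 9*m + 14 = (m - 7)*(m - 2)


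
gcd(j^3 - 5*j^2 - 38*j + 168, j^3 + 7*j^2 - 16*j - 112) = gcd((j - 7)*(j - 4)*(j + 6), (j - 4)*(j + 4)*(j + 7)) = j - 4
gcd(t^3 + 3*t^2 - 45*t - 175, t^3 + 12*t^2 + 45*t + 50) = t^2 + 10*t + 25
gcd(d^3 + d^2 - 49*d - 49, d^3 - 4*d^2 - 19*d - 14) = d^2 - 6*d - 7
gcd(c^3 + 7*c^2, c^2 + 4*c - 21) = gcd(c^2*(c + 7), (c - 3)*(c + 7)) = c + 7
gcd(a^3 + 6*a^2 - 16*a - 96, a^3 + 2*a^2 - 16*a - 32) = a^2 - 16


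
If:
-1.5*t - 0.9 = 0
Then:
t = -0.60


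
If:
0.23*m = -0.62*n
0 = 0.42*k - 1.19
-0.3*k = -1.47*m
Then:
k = 2.83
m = 0.58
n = -0.21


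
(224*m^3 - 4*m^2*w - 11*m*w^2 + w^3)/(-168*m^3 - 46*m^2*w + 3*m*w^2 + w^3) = (-8*m + w)/(6*m + w)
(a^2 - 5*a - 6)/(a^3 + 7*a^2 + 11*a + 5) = (a - 6)/(a^2 + 6*a + 5)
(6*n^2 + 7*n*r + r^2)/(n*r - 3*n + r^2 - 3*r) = (6*n + r)/(r - 3)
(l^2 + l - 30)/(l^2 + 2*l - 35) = (l + 6)/(l + 7)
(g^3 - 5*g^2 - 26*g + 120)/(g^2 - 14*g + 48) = (g^2 + g - 20)/(g - 8)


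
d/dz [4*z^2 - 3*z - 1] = 8*z - 3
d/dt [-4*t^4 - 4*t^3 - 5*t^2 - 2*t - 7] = -16*t^3 - 12*t^2 - 10*t - 2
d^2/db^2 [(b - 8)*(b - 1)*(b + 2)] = 6*b - 14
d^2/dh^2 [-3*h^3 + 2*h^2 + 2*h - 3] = 4 - 18*h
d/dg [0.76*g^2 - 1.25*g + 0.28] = 1.52*g - 1.25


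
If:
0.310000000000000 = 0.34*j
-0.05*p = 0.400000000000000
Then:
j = 0.91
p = -8.00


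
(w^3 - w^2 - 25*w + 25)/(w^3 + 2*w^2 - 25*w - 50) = (w - 1)/(w + 2)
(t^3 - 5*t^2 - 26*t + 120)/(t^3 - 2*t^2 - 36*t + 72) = (t^2 + t - 20)/(t^2 + 4*t - 12)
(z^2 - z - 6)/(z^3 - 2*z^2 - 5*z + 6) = 1/(z - 1)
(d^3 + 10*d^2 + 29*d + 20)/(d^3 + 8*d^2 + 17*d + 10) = (d + 4)/(d + 2)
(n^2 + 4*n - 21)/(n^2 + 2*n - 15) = (n + 7)/(n + 5)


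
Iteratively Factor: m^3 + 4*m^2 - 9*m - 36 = (m - 3)*(m^2 + 7*m + 12) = (m - 3)*(m + 3)*(m + 4)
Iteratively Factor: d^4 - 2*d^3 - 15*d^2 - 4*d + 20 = (d - 1)*(d^3 - d^2 - 16*d - 20) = (d - 1)*(d + 2)*(d^2 - 3*d - 10) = (d - 1)*(d + 2)^2*(d - 5)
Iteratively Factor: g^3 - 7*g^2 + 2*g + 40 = (g - 5)*(g^2 - 2*g - 8) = (g - 5)*(g + 2)*(g - 4)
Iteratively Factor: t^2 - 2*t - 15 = (t - 5)*(t + 3)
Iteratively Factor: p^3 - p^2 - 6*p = (p)*(p^2 - p - 6) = p*(p + 2)*(p - 3)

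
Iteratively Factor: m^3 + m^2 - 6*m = (m + 3)*(m^2 - 2*m) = m*(m + 3)*(m - 2)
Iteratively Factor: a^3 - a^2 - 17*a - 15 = (a - 5)*(a^2 + 4*a + 3) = (a - 5)*(a + 1)*(a + 3)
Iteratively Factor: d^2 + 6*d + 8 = (d + 4)*(d + 2)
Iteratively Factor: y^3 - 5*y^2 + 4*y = (y - 1)*(y^2 - 4*y) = (y - 4)*(y - 1)*(y)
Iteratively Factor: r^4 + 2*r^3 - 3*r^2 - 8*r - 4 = (r + 2)*(r^3 - 3*r - 2) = (r - 2)*(r + 2)*(r^2 + 2*r + 1) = (r - 2)*(r + 1)*(r + 2)*(r + 1)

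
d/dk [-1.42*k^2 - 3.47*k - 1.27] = -2.84*k - 3.47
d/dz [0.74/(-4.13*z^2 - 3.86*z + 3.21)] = (6.1124*z + 2.8564)/(4.13*z^2 + 3.86*z - 3.21)^2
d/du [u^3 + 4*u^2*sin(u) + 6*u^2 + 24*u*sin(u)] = 4*u^2*cos(u) + 3*u^2 + 8*u*sin(u) + 24*u*cos(u) + 12*u + 24*sin(u)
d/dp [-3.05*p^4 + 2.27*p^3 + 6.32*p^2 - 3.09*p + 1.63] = -12.2*p^3 + 6.81*p^2 + 12.64*p - 3.09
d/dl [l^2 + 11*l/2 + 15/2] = 2*l + 11/2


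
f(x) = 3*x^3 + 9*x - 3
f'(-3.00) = 90.00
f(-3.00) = -111.00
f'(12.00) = 1305.00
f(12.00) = 5289.00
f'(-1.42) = 27.15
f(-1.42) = -24.37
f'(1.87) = 40.47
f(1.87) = 33.45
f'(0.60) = 12.24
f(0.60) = 3.05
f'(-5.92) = 324.42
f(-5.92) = -678.70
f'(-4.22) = 169.28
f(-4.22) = -266.43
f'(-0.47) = 10.99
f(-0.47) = -7.54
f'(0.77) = 14.34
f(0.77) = 5.30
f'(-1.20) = 21.96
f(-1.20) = -18.98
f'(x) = 9*x^2 + 9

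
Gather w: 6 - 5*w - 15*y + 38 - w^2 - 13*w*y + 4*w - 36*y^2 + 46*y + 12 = -w^2 + w*(-13*y - 1) - 36*y^2 + 31*y + 56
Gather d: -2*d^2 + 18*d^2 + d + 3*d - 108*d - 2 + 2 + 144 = 16*d^2 - 104*d + 144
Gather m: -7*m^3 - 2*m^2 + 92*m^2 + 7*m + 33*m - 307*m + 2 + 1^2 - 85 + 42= -7*m^3 + 90*m^2 - 267*m - 40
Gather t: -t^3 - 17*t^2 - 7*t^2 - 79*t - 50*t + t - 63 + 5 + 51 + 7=-t^3 - 24*t^2 - 128*t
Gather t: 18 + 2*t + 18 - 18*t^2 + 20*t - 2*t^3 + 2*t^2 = -2*t^3 - 16*t^2 + 22*t + 36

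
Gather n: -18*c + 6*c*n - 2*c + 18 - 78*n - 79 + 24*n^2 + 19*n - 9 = -20*c + 24*n^2 + n*(6*c - 59) - 70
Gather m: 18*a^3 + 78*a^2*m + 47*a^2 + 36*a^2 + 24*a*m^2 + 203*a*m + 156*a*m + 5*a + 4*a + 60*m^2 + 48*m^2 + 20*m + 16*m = 18*a^3 + 83*a^2 + 9*a + m^2*(24*a + 108) + m*(78*a^2 + 359*a + 36)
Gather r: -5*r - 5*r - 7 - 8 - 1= -10*r - 16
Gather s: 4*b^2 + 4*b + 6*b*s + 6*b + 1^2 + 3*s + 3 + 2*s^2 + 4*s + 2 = 4*b^2 + 10*b + 2*s^2 + s*(6*b + 7) + 6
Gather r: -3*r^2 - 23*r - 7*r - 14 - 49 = -3*r^2 - 30*r - 63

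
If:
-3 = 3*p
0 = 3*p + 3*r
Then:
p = -1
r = 1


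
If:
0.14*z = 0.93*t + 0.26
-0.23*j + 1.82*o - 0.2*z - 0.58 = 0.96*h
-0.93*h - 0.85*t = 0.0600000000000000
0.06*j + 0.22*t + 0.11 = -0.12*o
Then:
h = 0.19100474043242 - 0.13758816048098*z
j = -0.500183572586223*z - 1.31479503765774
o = 0.253275655029585 - 0.0258938767893256*z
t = 0.150537634408602*z - 0.279569892473118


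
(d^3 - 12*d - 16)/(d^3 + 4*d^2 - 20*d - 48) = (d + 2)/(d + 6)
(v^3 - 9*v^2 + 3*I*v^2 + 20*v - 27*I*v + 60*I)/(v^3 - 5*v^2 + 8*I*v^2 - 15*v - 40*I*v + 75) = (v - 4)/(v + 5*I)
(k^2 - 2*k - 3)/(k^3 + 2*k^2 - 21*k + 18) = (k + 1)/(k^2 + 5*k - 6)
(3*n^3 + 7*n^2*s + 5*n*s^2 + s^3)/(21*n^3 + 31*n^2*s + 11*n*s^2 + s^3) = (n + s)/(7*n + s)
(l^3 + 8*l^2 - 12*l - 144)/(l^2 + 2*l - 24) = l + 6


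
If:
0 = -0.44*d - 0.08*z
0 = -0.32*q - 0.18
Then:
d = -0.181818181818182*z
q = -0.56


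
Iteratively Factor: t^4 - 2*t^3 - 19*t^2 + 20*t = (t - 1)*(t^3 - t^2 - 20*t) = (t - 5)*(t - 1)*(t^2 + 4*t) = (t - 5)*(t - 1)*(t + 4)*(t)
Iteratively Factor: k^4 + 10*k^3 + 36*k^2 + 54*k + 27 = (k + 3)*(k^3 + 7*k^2 + 15*k + 9) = (k + 3)^2*(k^2 + 4*k + 3) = (k + 3)^3*(k + 1)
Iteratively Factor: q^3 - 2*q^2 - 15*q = (q - 5)*(q^2 + 3*q) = (q - 5)*(q + 3)*(q)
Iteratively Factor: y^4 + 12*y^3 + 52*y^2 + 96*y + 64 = (y + 2)*(y^3 + 10*y^2 + 32*y + 32) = (y + 2)^2*(y^2 + 8*y + 16) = (y + 2)^2*(y + 4)*(y + 4)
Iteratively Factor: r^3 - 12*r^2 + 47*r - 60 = (r - 5)*(r^2 - 7*r + 12) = (r - 5)*(r - 3)*(r - 4)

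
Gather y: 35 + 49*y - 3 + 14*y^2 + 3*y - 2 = 14*y^2 + 52*y + 30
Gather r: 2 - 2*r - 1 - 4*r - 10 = -6*r - 9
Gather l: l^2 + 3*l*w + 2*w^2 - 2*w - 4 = l^2 + 3*l*w + 2*w^2 - 2*w - 4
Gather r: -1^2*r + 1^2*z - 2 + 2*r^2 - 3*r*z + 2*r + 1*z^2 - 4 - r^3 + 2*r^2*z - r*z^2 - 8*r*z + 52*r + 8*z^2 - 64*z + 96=-r^3 + r^2*(2*z + 2) + r*(-z^2 - 11*z + 53) + 9*z^2 - 63*z + 90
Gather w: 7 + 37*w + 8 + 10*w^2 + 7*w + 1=10*w^2 + 44*w + 16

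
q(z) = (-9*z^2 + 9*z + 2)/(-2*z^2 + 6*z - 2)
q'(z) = (9 - 18*z)/(-2*z^2 + 6*z - 2) + (4*z - 6)*(-9*z^2 + 9*z + 2)/(-2*z^2 + 6*z - 2)^2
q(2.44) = -40.42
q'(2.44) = -255.07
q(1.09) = 0.52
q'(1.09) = -5.30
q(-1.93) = 2.32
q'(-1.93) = -0.56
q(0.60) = 4.73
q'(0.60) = -21.38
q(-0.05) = -0.66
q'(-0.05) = -6.08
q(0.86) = 1.83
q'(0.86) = -6.65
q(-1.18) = 1.78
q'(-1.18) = -0.94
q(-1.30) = 1.89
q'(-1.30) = -0.85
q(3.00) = 26.00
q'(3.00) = -55.50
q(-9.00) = 3.71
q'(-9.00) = -0.07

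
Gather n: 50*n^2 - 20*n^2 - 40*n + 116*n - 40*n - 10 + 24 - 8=30*n^2 + 36*n + 6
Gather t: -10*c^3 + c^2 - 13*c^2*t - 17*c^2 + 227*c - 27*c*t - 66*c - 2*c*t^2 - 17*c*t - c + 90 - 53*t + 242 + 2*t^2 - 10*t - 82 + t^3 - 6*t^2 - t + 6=-10*c^3 - 16*c^2 + 160*c + t^3 + t^2*(-2*c - 4) + t*(-13*c^2 - 44*c - 64) + 256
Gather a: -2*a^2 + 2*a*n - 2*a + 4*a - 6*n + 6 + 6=-2*a^2 + a*(2*n + 2) - 6*n + 12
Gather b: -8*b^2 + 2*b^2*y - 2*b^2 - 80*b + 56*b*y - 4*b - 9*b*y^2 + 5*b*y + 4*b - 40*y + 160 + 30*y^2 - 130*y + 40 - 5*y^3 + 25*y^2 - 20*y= b^2*(2*y - 10) + b*(-9*y^2 + 61*y - 80) - 5*y^3 + 55*y^2 - 190*y + 200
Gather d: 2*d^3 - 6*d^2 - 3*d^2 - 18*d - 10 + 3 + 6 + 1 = 2*d^3 - 9*d^2 - 18*d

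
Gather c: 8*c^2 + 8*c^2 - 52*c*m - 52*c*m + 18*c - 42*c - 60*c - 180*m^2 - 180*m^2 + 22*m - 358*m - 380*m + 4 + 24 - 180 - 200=16*c^2 + c*(-104*m - 84) - 360*m^2 - 716*m - 352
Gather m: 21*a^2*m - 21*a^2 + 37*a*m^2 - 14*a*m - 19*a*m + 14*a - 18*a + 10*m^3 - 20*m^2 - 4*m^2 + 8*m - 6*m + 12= -21*a^2 - 4*a + 10*m^3 + m^2*(37*a - 24) + m*(21*a^2 - 33*a + 2) + 12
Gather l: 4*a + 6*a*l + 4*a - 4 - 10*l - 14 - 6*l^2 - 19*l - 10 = 8*a - 6*l^2 + l*(6*a - 29) - 28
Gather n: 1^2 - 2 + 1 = 0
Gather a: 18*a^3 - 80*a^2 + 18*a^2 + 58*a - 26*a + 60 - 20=18*a^3 - 62*a^2 + 32*a + 40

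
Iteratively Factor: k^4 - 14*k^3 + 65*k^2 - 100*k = (k - 4)*(k^3 - 10*k^2 + 25*k) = (k - 5)*(k - 4)*(k^2 - 5*k) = (k - 5)^2*(k - 4)*(k)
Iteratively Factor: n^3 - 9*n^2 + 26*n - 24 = (n - 4)*(n^2 - 5*n + 6) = (n - 4)*(n - 2)*(n - 3)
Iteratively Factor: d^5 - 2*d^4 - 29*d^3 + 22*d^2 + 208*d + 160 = (d + 2)*(d^4 - 4*d^3 - 21*d^2 + 64*d + 80) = (d + 2)*(d + 4)*(d^3 - 8*d^2 + 11*d + 20) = (d + 1)*(d + 2)*(d + 4)*(d^2 - 9*d + 20) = (d - 5)*(d + 1)*(d + 2)*(d + 4)*(d - 4)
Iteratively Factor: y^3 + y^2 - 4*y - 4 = (y + 1)*(y^2 - 4) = (y + 1)*(y + 2)*(y - 2)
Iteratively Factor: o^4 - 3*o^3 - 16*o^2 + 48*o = (o)*(o^3 - 3*o^2 - 16*o + 48) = o*(o + 4)*(o^2 - 7*o + 12) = o*(o - 3)*(o + 4)*(o - 4)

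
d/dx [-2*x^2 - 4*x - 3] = -4*x - 4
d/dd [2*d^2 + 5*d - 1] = 4*d + 5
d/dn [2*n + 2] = 2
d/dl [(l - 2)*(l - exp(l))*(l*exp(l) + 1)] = (1 - exp(l))*(l - 2)*(l*exp(l) + 1) + (l - 2)*(l + 1)*(l - exp(l))*exp(l) + (l - exp(l))*(l*exp(l) + 1)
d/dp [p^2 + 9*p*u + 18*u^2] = 2*p + 9*u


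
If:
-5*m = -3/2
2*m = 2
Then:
No Solution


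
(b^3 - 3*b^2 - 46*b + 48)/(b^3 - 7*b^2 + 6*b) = (b^2 - 2*b - 48)/(b*(b - 6))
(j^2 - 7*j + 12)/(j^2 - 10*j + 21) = (j - 4)/(j - 7)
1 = 1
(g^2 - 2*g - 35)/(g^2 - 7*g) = (g + 5)/g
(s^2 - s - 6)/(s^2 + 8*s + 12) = (s - 3)/(s + 6)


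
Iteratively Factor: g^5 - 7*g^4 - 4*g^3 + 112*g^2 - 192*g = (g - 4)*(g^4 - 3*g^3 - 16*g^2 + 48*g) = (g - 4)*(g - 3)*(g^3 - 16*g) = (g - 4)^2*(g - 3)*(g^2 + 4*g) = g*(g - 4)^2*(g - 3)*(g + 4)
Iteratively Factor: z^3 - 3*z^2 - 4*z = (z - 4)*(z^2 + z) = z*(z - 4)*(z + 1)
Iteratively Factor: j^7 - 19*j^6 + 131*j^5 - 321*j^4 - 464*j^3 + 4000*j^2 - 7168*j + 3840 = (j - 1)*(j^6 - 18*j^5 + 113*j^4 - 208*j^3 - 672*j^2 + 3328*j - 3840) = (j - 1)*(j + 3)*(j^5 - 21*j^4 + 176*j^3 - 736*j^2 + 1536*j - 1280) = (j - 5)*(j - 1)*(j + 3)*(j^4 - 16*j^3 + 96*j^2 - 256*j + 256) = (j - 5)*(j - 4)*(j - 1)*(j + 3)*(j^3 - 12*j^2 + 48*j - 64) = (j - 5)*(j - 4)^2*(j - 1)*(j + 3)*(j^2 - 8*j + 16) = (j - 5)*(j - 4)^3*(j - 1)*(j + 3)*(j - 4)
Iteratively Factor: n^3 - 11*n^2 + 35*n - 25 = (n - 5)*(n^2 - 6*n + 5) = (n - 5)*(n - 1)*(n - 5)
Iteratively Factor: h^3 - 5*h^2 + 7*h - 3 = (h - 1)*(h^2 - 4*h + 3) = (h - 3)*(h - 1)*(h - 1)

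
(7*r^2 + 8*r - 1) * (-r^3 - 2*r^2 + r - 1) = -7*r^5 - 22*r^4 - 8*r^3 + 3*r^2 - 9*r + 1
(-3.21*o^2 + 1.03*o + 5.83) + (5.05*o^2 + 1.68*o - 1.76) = 1.84*o^2 + 2.71*o + 4.07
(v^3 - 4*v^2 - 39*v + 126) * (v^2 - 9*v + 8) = v^5 - 13*v^4 + 5*v^3 + 445*v^2 - 1446*v + 1008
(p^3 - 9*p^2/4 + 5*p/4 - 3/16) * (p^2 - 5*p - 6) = p^5 - 29*p^4/4 + 13*p^3/2 + 113*p^2/16 - 105*p/16 + 9/8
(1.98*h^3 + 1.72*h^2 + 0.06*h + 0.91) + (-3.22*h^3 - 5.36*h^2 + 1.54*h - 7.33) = -1.24*h^3 - 3.64*h^2 + 1.6*h - 6.42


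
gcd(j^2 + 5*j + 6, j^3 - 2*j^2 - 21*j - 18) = j + 3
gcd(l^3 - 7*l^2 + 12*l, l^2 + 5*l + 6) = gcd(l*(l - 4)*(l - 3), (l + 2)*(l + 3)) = 1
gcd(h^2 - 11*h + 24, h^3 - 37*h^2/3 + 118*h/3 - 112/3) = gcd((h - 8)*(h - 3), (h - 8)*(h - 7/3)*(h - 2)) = h - 8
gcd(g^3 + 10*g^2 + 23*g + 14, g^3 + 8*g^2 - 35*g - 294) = g + 7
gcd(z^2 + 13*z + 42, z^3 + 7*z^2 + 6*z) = z + 6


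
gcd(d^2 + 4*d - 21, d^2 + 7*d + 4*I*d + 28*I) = d + 7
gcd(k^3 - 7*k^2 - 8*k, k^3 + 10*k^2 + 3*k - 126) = 1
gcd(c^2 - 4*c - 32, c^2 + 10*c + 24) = c + 4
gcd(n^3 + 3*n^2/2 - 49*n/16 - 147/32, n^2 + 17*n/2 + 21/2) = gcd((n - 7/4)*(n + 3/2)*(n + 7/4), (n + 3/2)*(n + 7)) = n + 3/2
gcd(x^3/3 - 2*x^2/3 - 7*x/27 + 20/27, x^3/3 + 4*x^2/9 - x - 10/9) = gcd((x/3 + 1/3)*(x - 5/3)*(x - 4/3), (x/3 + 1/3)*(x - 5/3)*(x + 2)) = x^2 - 2*x/3 - 5/3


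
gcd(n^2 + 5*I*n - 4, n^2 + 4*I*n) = n + 4*I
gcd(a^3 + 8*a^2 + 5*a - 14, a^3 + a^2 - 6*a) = 1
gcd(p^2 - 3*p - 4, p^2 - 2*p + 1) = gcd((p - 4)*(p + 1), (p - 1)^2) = 1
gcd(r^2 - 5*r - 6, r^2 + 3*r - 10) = 1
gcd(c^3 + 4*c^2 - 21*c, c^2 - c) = c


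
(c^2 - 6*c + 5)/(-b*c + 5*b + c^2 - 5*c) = (1 - c)/(b - c)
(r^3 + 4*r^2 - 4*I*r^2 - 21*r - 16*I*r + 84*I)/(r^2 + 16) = (r^2 + 4*r - 21)/(r + 4*I)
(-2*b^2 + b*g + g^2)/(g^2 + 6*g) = (-2*b^2 + b*g + g^2)/(g*(g + 6))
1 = 1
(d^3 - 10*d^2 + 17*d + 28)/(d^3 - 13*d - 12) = (d - 7)/(d + 3)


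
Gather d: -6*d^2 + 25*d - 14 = -6*d^2 + 25*d - 14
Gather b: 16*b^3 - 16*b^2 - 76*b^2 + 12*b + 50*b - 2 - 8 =16*b^3 - 92*b^2 + 62*b - 10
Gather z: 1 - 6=-5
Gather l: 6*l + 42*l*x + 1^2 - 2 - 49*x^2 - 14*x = l*(42*x + 6) - 49*x^2 - 14*x - 1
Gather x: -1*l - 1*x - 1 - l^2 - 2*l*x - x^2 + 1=-l^2 - l - x^2 + x*(-2*l - 1)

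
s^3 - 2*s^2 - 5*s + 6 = (s - 3)*(s - 1)*(s + 2)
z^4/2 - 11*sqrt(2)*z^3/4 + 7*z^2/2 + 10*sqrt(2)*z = z*(z/2 + sqrt(2)/2)*(z - 4*sqrt(2))*(z - 5*sqrt(2)/2)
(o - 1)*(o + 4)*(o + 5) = o^3 + 8*o^2 + 11*o - 20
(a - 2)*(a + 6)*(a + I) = a^3 + 4*a^2 + I*a^2 - 12*a + 4*I*a - 12*I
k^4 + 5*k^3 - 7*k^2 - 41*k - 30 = (k - 3)*(k + 1)*(k + 2)*(k + 5)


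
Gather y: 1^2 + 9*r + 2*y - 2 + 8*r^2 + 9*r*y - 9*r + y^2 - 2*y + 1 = 8*r^2 + 9*r*y + y^2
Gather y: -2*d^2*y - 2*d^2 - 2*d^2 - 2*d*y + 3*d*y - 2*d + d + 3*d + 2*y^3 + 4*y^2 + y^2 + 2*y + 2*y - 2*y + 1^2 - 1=-4*d^2 + 2*d + 2*y^3 + 5*y^2 + y*(-2*d^2 + d + 2)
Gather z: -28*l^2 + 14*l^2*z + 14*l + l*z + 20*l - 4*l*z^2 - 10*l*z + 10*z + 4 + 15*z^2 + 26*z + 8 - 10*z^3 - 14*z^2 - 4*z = -28*l^2 + 34*l - 10*z^3 + z^2*(1 - 4*l) + z*(14*l^2 - 9*l + 32) + 12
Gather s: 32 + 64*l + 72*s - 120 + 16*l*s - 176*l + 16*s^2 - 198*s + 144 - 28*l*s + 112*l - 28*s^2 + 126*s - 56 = -12*l*s - 12*s^2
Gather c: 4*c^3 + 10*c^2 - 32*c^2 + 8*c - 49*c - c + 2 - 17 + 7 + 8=4*c^3 - 22*c^2 - 42*c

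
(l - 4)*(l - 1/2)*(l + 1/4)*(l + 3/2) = l^4 - 11*l^3/4 - 11*l^2/2 + 29*l/16 + 3/4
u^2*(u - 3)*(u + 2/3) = u^4 - 7*u^3/3 - 2*u^2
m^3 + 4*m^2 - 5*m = m*(m - 1)*(m + 5)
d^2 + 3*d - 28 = (d - 4)*(d + 7)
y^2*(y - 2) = y^3 - 2*y^2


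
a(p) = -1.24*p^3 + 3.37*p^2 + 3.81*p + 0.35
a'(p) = -3.72*p^2 + 6.74*p + 3.81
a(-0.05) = 0.17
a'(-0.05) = 3.46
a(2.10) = 11.73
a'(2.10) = 1.56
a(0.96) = 6.02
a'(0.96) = 6.85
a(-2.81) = 43.77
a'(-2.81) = -44.50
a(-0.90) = 0.55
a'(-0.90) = -5.27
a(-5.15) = 239.48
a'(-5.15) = -129.56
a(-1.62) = 8.29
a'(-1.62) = -16.87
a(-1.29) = 3.71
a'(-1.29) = -11.08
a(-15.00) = 4886.45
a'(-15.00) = -934.29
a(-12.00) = 2582.63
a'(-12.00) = -612.75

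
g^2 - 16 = (g - 4)*(g + 4)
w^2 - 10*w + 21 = (w - 7)*(w - 3)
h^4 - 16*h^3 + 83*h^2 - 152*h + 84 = (h - 7)*(h - 6)*(h - 2)*(h - 1)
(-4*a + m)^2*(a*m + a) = 16*a^3*m + 16*a^3 - 8*a^2*m^2 - 8*a^2*m + a*m^3 + a*m^2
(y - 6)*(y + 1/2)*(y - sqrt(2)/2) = y^3 - 11*y^2/2 - sqrt(2)*y^2/2 - 3*y + 11*sqrt(2)*y/4 + 3*sqrt(2)/2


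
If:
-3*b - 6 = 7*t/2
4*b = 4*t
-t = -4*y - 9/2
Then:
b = -12/13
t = -12/13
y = -141/104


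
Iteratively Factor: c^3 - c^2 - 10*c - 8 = (c + 1)*(c^2 - 2*c - 8) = (c - 4)*(c + 1)*(c + 2)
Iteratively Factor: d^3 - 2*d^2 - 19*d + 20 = (d - 5)*(d^2 + 3*d - 4) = (d - 5)*(d + 4)*(d - 1)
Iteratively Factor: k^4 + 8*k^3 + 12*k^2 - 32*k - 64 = (k + 2)*(k^3 + 6*k^2 - 32) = (k + 2)*(k + 4)*(k^2 + 2*k - 8) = (k - 2)*(k + 2)*(k + 4)*(k + 4)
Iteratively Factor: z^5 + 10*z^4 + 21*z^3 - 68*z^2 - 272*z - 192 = (z + 4)*(z^4 + 6*z^3 - 3*z^2 - 56*z - 48) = (z + 4)^2*(z^3 + 2*z^2 - 11*z - 12) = (z + 4)^3*(z^2 - 2*z - 3) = (z + 1)*(z + 4)^3*(z - 3)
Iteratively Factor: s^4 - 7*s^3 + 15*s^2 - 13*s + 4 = (s - 1)*(s^3 - 6*s^2 + 9*s - 4) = (s - 1)^2*(s^2 - 5*s + 4) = (s - 1)^3*(s - 4)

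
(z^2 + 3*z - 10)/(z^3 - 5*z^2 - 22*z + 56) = (z + 5)/(z^2 - 3*z - 28)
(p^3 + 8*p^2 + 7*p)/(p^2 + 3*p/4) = 4*(p^2 + 8*p + 7)/(4*p + 3)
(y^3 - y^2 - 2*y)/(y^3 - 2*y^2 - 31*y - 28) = y*(y - 2)/(y^2 - 3*y - 28)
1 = 1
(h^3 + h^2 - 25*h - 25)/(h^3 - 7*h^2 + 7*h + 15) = (h + 5)/(h - 3)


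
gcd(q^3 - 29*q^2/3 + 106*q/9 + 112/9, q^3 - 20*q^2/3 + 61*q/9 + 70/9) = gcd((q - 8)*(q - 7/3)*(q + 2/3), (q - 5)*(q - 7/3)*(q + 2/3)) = q^2 - 5*q/3 - 14/9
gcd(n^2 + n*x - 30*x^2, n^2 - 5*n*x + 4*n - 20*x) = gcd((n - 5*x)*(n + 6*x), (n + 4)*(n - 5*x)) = -n + 5*x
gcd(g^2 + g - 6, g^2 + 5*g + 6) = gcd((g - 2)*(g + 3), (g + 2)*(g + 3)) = g + 3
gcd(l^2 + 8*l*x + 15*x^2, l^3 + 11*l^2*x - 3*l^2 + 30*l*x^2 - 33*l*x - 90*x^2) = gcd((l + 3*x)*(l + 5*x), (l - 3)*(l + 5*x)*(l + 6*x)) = l + 5*x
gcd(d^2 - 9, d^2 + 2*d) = 1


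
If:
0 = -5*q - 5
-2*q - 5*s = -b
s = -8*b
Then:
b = -2/41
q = -1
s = 16/41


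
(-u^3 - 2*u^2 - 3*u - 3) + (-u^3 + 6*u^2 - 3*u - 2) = -2*u^3 + 4*u^2 - 6*u - 5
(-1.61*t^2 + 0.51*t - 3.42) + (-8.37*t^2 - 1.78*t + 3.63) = -9.98*t^2 - 1.27*t + 0.21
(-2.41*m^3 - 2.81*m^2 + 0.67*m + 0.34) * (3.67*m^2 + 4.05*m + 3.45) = -8.8447*m^5 - 20.0732*m^4 - 17.2361*m^3 - 5.7332*m^2 + 3.6885*m + 1.173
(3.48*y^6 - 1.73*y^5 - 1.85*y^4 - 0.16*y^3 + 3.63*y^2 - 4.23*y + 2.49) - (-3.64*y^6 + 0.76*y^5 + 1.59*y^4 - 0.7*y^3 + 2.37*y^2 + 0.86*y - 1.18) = 7.12*y^6 - 2.49*y^5 - 3.44*y^4 + 0.54*y^3 + 1.26*y^2 - 5.09*y + 3.67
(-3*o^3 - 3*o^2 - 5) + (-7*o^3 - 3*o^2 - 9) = -10*o^3 - 6*o^2 - 14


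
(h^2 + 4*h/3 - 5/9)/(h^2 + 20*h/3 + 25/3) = (h - 1/3)/(h + 5)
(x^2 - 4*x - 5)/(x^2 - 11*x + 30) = (x + 1)/(x - 6)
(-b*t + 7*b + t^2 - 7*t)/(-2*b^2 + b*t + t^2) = (t - 7)/(2*b + t)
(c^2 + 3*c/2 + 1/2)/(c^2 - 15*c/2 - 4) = (c + 1)/(c - 8)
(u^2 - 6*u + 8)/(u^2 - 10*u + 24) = (u - 2)/(u - 6)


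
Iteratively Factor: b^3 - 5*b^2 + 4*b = (b)*(b^2 - 5*b + 4) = b*(b - 1)*(b - 4)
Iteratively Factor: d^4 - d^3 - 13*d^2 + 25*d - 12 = (d - 1)*(d^3 - 13*d + 12) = (d - 1)^2*(d^2 + d - 12) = (d - 3)*(d - 1)^2*(d + 4)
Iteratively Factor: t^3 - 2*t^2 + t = (t - 1)*(t^2 - t) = t*(t - 1)*(t - 1)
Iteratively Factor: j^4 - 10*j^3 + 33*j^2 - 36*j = (j)*(j^3 - 10*j^2 + 33*j - 36) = j*(j - 3)*(j^2 - 7*j + 12) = j*(j - 4)*(j - 3)*(j - 3)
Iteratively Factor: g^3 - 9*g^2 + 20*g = (g)*(g^2 - 9*g + 20) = g*(g - 4)*(g - 5)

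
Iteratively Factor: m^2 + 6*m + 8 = (m + 2)*(m + 4)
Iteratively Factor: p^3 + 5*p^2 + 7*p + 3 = (p + 3)*(p^2 + 2*p + 1) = (p + 1)*(p + 3)*(p + 1)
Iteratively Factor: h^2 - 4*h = (h - 4)*(h)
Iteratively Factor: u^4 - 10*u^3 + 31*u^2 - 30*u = (u)*(u^3 - 10*u^2 + 31*u - 30) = u*(u - 3)*(u^2 - 7*u + 10) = u*(u - 5)*(u - 3)*(u - 2)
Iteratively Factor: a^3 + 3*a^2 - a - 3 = (a - 1)*(a^2 + 4*a + 3) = (a - 1)*(a + 1)*(a + 3)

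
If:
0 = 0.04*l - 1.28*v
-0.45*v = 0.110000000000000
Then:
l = -7.82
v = -0.24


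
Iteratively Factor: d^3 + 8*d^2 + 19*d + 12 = (d + 3)*(d^2 + 5*d + 4) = (d + 1)*(d + 3)*(d + 4)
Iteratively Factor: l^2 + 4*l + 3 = (l + 1)*(l + 3)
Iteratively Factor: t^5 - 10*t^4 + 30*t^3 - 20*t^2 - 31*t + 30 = (t - 5)*(t^4 - 5*t^3 + 5*t^2 + 5*t - 6) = (t - 5)*(t + 1)*(t^3 - 6*t^2 + 11*t - 6) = (t - 5)*(t - 1)*(t + 1)*(t^2 - 5*t + 6) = (t - 5)*(t - 3)*(t - 1)*(t + 1)*(t - 2)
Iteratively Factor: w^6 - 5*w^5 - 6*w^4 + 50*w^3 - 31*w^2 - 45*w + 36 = (w + 1)*(w^5 - 6*w^4 + 50*w^2 - 81*w + 36) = (w - 1)*(w + 1)*(w^4 - 5*w^3 - 5*w^2 + 45*w - 36) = (w - 1)^2*(w + 1)*(w^3 - 4*w^2 - 9*w + 36) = (w - 3)*(w - 1)^2*(w + 1)*(w^2 - w - 12) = (w - 3)*(w - 1)^2*(w + 1)*(w + 3)*(w - 4)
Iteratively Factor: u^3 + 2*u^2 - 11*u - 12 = (u - 3)*(u^2 + 5*u + 4) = (u - 3)*(u + 4)*(u + 1)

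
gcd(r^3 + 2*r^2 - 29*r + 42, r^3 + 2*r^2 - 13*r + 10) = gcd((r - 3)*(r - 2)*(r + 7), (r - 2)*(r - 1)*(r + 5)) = r - 2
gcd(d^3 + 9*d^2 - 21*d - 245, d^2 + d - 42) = d + 7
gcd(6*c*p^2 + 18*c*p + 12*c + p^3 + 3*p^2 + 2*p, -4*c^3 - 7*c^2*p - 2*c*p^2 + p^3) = 1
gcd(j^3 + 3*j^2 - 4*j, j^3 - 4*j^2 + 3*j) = j^2 - j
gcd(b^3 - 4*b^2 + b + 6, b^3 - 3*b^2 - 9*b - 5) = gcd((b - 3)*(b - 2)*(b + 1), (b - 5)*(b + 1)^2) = b + 1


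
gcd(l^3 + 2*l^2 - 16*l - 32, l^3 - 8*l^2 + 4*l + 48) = l^2 - 2*l - 8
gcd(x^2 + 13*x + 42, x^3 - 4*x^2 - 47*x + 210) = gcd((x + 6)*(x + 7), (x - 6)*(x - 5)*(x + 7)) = x + 7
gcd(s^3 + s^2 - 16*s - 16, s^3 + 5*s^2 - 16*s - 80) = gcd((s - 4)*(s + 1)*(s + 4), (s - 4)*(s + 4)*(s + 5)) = s^2 - 16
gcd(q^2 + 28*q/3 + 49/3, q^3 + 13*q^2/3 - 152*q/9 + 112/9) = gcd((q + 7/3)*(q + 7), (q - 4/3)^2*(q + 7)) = q + 7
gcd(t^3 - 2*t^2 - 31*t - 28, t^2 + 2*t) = 1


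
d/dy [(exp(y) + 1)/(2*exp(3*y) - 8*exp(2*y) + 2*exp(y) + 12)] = (5/2 - exp(y))*exp(y)/(exp(4*y) - 10*exp(3*y) + 37*exp(2*y) - 60*exp(y) + 36)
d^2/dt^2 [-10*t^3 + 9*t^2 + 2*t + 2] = 18 - 60*t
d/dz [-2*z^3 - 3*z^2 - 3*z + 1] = -6*z^2 - 6*z - 3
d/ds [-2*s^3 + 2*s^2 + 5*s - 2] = -6*s^2 + 4*s + 5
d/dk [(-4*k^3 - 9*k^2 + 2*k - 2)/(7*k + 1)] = (-56*k^3 - 75*k^2 - 18*k + 16)/(49*k^2 + 14*k + 1)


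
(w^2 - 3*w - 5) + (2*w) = w^2 - w - 5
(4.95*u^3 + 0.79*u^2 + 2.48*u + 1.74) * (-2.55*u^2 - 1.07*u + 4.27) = -12.6225*u^5 - 7.311*u^4 + 13.9672*u^3 - 3.7173*u^2 + 8.7278*u + 7.4298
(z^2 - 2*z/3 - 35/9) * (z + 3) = z^3 + 7*z^2/3 - 53*z/9 - 35/3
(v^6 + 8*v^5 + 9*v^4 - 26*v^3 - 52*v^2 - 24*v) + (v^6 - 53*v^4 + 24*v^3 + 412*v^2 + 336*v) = 2*v^6 + 8*v^5 - 44*v^4 - 2*v^3 + 360*v^2 + 312*v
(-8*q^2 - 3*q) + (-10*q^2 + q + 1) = -18*q^2 - 2*q + 1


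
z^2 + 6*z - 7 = (z - 1)*(z + 7)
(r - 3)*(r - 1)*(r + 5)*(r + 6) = r^4 + 7*r^3 - 11*r^2 - 87*r + 90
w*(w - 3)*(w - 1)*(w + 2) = w^4 - 2*w^3 - 5*w^2 + 6*w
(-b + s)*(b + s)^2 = -b^3 - b^2*s + b*s^2 + s^3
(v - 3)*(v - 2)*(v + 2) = v^3 - 3*v^2 - 4*v + 12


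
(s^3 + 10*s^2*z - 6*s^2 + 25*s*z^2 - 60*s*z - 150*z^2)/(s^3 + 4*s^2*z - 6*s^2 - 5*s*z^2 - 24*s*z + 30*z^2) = (-s - 5*z)/(-s + z)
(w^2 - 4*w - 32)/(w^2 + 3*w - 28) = (w^2 - 4*w - 32)/(w^2 + 3*w - 28)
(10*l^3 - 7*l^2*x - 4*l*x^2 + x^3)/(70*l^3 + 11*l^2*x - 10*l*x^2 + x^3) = (-l + x)/(-7*l + x)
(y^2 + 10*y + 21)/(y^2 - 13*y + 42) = (y^2 + 10*y + 21)/(y^2 - 13*y + 42)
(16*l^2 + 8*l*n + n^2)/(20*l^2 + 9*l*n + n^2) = (4*l + n)/(5*l + n)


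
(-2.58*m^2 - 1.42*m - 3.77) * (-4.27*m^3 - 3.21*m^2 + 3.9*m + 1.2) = 11.0166*m^5 + 14.3452*m^4 + 10.5941*m^3 + 3.4677*m^2 - 16.407*m - 4.524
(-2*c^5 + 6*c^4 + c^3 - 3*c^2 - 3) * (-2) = 4*c^5 - 12*c^4 - 2*c^3 + 6*c^2 + 6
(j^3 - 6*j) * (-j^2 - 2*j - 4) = -j^5 - 2*j^4 + 2*j^3 + 12*j^2 + 24*j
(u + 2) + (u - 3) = 2*u - 1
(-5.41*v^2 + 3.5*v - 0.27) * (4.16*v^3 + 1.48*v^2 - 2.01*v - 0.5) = -22.5056*v^5 + 6.5532*v^4 + 14.9309*v^3 - 4.7296*v^2 - 1.2073*v + 0.135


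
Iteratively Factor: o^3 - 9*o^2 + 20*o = (o - 4)*(o^2 - 5*o) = o*(o - 4)*(o - 5)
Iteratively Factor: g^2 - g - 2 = (g + 1)*(g - 2)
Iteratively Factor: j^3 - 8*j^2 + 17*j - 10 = (j - 2)*(j^2 - 6*j + 5) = (j - 5)*(j - 2)*(j - 1)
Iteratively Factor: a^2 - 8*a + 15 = (a - 5)*(a - 3)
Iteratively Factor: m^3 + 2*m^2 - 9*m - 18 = (m + 3)*(m^2 - m - 6) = (m + 2)*(m + 3)*(m - 3)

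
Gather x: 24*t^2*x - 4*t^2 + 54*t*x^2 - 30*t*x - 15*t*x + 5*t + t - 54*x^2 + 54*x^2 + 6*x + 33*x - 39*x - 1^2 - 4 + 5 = -4*t^2 + 54*t*x^2 + 6*t + x*(24*t^2 - 45*t)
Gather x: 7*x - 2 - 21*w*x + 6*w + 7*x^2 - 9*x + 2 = 6*w + 7*x^2 + x*(-21*w - 2)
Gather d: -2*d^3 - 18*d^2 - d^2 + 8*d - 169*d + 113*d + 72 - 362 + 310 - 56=-2*d^3 - 19*d^2 - 48*d - 36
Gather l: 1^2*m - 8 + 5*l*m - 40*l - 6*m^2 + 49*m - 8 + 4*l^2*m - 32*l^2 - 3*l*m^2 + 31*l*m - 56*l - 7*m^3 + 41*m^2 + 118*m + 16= l^2*(4*m - 32) + l*(-3*m^2 + 36*m - 96) - 7*m^3 + 35*m^2 + 168*m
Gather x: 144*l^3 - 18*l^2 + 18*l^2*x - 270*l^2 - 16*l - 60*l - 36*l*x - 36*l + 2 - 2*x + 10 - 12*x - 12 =144*l^3 - 288*l^2 - 112*l + x*(18*l^2 - 36*l - 14)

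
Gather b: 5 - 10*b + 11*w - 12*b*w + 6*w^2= b*(-12*w - 10) + 6*w^2 + 11*w + 5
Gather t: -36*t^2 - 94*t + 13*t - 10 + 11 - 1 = -36*t^2 - 81*t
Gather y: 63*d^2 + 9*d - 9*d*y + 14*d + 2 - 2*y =63*d^2 + 23*d + y*(-9*d - 2) + 2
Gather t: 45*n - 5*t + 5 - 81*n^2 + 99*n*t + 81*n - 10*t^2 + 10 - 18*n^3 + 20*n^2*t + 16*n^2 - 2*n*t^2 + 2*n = -18*n^3 - 65*n^2 + 128*n + t^2*(-2*n - 10) + t*(20*n^2 + 99*n - 5) + 15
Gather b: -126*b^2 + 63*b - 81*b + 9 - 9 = -126*b^2 - 18*b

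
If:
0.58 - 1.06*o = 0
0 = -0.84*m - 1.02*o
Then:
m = -0.66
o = 0.55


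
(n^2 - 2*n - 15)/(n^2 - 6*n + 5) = (n + 3)/(n - 1)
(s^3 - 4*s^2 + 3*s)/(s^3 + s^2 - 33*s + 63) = s*(s - 1)/(s^2 + 4*s - 21)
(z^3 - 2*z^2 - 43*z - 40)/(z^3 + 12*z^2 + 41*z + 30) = (z - 8)/(z + 6)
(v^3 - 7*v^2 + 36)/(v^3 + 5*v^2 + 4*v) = (v^3 - 7*v^2 + 36)/(v*(v^2 + 5*v + 4))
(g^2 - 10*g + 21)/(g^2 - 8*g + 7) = (g - 3)/(g - 1)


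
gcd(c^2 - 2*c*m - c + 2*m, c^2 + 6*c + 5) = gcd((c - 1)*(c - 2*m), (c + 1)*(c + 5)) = 1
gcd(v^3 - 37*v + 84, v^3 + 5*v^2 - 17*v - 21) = v^2 + 4*v - 21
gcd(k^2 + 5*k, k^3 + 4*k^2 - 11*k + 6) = 1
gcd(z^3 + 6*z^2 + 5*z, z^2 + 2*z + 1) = z + 1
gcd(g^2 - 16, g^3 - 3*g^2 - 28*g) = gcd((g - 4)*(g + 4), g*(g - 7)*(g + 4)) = g + 4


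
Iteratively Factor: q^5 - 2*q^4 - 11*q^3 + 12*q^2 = (q - 1)*(q^4 - q^3 - 12*q^2) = q*(q - 1)*(q^3 - q^2 - 12*q) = q^2*(q - 1)*(q^2 - q - 12) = q^2*(q - 4)*(q - 1)*(q + 3)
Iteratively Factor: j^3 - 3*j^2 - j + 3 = (j - 3)*(j^2 - 1) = (j - 3)*(j - 1)*(j + 1)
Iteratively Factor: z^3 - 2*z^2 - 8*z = (z + 2)*(z^2 - 4*z) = (z - 4)*(z + 2)*(z)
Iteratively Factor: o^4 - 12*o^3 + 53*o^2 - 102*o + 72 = (o - 3)*(o^3 - 9*o^2 + 26*o - 24) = (o - 3)*(o - 2)*(o^2 - 7*o + 12) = (o - 3)^2*(o - 2)*(o - 4)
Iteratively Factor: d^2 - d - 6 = (d + 2)*(d - 3)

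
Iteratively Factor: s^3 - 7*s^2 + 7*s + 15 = (s - 3)*(s^2 - 4*s - 5) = (s - 5)*(s - 3)*(s + 1)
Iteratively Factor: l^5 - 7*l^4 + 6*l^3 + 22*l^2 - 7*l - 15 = (l - 5)*(l^4 - 2*l^3 - 4*l^2 + 2*l + 3) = (l - 5)*(l + 1)*(l^3 - 3*l^2 - l + 3) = (l - 5)*(l + 1)^2*(l^2 - 4*l + 3) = (l - 5)*(l - 1)*(l + 1)^2*(l - 3)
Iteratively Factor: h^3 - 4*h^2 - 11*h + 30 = (h + 3)*(h^2 - 7*h + 10) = (h - 5)*(h + 3)*(h - 2)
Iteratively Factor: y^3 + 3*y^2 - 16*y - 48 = (y - 4)*(y^2 + 7*y + 12) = (y - 4)*(y + 3)*(y + 4)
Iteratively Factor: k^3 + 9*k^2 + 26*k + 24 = (k + 2)*(k^2 + 7*k + 12) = (k + 2)*(k + 3)*(k + 4)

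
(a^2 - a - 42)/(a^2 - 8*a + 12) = (a^2 - a - 42)/(a^2 - 8*a + 12)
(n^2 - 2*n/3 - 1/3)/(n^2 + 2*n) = (3*n^2 - 2*n - 1)/(3*n*(n + 2))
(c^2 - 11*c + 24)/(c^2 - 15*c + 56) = (c - 3)/(c - 7)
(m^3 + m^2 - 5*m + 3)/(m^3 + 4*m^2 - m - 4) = (m^2 + 2*m - 3)/(m^2 + 5*m + 4)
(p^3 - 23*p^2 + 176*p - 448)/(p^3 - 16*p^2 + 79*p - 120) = (p^2 - 15*p + 56)/(p^2 - 8*p + 15)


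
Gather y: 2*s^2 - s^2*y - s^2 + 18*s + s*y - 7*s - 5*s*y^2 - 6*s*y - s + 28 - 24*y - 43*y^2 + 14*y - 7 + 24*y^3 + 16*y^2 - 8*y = s^2 + 10*s + 24*y^3 + y^2*(-5*s - 27) + y*(-s^2 - 5*s - 18) + 21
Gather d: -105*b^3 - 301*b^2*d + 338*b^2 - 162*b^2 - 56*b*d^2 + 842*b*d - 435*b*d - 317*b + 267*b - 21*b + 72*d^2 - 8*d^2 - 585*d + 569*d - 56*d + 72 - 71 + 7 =-105*b^3 + 176*b^2 - 71*b + d^2*(64 - 56*b) + d*(-301*b^2 + 407*b - 72) + 8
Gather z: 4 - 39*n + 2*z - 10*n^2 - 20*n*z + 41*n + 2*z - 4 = -10*n^2 + 2*n + z*(4 - 20*n)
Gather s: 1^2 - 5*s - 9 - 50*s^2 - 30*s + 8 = -50*s^2 - 35*s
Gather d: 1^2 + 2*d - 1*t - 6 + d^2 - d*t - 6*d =d^2 + d*(-t - 4) - t - 5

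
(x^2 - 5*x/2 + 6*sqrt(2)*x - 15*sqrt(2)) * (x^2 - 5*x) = x^4 - 15*x^3/2 + 6*sqrt(2)*x^3 - 45*sqrt(2)*x^2 + 25*x^2/2 + 75*sqrt(2)*x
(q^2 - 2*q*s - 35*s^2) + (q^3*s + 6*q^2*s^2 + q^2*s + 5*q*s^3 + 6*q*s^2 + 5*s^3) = q^3*s + 6*q^2*s^2 + q^2*s + q^2 + 5*q*s^3 + 6*q*s^2 - 2*q*s + 5*s^3 - 35*s^2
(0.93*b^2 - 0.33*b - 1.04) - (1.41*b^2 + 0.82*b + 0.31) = -0.48*b^2 - 1.15*b - 1.35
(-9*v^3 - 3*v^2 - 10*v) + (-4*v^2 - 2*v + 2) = -9*v^3 - 7*v^2 - 12*v + 2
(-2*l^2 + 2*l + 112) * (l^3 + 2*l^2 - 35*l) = -2*l^5 - 2*l^4 + 186*l^3 + 154*l^2 - 3920*l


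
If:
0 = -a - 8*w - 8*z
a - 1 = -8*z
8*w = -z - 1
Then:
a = 1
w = -1/8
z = 0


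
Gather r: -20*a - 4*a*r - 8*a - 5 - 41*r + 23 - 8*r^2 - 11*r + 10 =-28*a - 8*r^2 + r*(-4*a - 52) + 28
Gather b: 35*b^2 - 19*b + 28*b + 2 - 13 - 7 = 35*b^2 + 9*b - 18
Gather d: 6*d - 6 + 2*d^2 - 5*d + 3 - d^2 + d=d^2 + 2*d - 3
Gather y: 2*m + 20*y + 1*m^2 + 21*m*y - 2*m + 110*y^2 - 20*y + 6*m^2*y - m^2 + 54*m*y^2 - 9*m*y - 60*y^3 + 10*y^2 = -60*y^3 + y^2*(54*m + 120) + y*(6*m^2 + 12*m)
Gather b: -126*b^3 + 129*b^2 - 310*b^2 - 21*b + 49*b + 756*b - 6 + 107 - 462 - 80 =-126*b^3 - 181*b^2 + 784*b - 441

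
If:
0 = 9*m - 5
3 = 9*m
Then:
No Solution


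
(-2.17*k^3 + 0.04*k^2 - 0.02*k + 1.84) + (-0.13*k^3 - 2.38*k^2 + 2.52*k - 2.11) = -2.3*k^3 - 2.34*k^2 + 2.5*k - 0.27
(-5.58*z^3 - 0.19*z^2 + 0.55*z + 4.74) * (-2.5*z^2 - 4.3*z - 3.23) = 13.95*z^5 + 24.469*z^4 + 17.4654*z^3 - 13.6013*z^2 - 22.1585*z - 15.3102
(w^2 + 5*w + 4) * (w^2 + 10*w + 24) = w^4 + 15*w^3 + 78*w^2 + 160*w + 96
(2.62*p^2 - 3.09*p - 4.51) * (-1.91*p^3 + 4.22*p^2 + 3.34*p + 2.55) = -5.0042*p^5 + 16.9583*p^4 + 4.3251*p^3 - 22.6718*p^2 - 22.9429*p - 11.5005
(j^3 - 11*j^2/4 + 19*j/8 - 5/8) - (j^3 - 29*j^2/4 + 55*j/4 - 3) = 9*j^2/2 - 91*j/8 + 19/8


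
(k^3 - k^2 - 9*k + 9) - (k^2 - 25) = k^3 - 2*k^2 - 9*k + 34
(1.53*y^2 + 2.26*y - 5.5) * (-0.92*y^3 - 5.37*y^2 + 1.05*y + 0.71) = -1.4076*y^5 - 10.2953*y^4 - 5.4697*y^3 + 32.9943*y^2 - 4.1704*y - 3.905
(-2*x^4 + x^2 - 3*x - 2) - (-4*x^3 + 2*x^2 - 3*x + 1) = -2*x^4 + 4*x^3 - x^2 - 3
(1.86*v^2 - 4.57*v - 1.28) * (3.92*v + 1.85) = 7.2912*v^3 - 14.4734*v^2 - 13.4721*v - 2.368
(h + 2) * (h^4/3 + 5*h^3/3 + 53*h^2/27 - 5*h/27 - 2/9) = h^5/3 + 7*h^4/3 + 143*h^3/27 + 101*h^2/27 - 16*h/27 - 4/9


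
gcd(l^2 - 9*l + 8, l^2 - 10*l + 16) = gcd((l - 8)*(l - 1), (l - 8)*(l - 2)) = l - 8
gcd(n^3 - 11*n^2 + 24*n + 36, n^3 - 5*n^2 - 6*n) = n^2 - 5*n - 6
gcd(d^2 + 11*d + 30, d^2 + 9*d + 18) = d + 6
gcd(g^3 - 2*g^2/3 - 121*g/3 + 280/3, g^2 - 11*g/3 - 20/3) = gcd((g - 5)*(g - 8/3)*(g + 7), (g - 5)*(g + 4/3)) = g - 5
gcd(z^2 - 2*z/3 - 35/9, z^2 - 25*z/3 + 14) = z - 7/3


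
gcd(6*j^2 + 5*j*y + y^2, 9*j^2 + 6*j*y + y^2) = 3*j + y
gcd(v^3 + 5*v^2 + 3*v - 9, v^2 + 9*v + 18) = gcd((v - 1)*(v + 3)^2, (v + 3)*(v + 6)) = v + 3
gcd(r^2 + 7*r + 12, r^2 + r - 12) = r + 4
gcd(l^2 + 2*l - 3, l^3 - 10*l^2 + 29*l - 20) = l - 1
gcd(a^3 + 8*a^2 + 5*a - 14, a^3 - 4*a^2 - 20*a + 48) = 1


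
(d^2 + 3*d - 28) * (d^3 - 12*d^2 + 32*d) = d^5 - 9*d^4 - 32*d^3 + 432*d^2 - 896*d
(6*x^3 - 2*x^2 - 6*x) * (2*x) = 12*x^4 - 4*x^3 - 12*x^2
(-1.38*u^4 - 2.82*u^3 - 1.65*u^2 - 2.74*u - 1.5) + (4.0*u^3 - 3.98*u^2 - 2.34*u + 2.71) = -1.38*u^4 + 1.18*u^3 - 5.63*u^2 - 5.08*u + 1.21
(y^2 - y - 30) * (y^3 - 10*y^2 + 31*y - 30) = y^5 - 11*y^4 + 11*y^3 + 239*y^2 - 900*y + 900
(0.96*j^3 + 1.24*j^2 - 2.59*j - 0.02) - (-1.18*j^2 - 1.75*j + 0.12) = 0.96*j^3 + 2.42*j^2 - 0.84*j - 0.14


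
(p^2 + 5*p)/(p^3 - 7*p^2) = (p + 5)/(p*(p - 7))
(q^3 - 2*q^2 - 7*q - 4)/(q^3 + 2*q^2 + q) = (q - 4)/q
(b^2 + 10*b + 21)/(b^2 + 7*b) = (b + 3)/b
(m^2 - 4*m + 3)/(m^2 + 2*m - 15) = (m - 1)/(m + 5)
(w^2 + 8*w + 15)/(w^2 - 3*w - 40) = (w + 3)/(w - 8)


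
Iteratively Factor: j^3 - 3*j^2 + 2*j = (j)*(j^2 - 3*j + 2) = j*(j - 1)*(j - 2)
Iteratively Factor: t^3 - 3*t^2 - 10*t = (t - 5)*(t^2 + 2*t) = (t - 5)*(t + 2)*(t)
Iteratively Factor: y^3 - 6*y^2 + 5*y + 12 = (y - 3)*(y^2 - 3*y - 4) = (y - 3)*(y + 1)*(y - 4)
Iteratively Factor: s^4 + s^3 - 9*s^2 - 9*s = (s - 3)*(s^3 + 4*s^2 + 3*s) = (s - 3)*(s + 1)*(s^2 + 3*s) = s*(s - 3)*(s + 1)*(s + 3)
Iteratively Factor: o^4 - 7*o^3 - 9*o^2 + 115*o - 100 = (o - 1)*(o^3 - 6*o^2 - 15*o + 100) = (o - 1)*(o + 4)*(o^2 - 10*o + 25) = (o - 5)*(o - 1)*(o + 4)*(o - 5)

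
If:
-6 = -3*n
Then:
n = 2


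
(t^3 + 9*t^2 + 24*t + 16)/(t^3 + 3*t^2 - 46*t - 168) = (t^2 + 5*t + 4)/(t^2 - t - 42)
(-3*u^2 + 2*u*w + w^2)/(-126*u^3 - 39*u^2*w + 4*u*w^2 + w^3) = (u - w)/(42*u^2 - u*w - w^2)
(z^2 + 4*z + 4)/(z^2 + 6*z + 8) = (z + 2)/(z + 4)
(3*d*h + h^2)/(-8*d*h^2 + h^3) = (-3*d - h)/(h*(8*d - h))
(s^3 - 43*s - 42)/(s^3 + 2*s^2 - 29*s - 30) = (s - 7)/(s - 5)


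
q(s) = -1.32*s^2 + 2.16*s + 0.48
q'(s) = 2.16 - 2.64*s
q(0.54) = 1.26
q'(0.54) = 0.73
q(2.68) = -3.21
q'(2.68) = -4.92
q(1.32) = 1.03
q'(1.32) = -1.32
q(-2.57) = -13.79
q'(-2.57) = 8.94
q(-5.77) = -55.93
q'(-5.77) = 17.39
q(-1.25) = -4.28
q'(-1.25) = 5.46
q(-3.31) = -21.13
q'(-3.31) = 10.90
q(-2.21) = -10.74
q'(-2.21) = 7.99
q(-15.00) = -328.92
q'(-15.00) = 41.76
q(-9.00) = -125.88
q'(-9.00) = 25.92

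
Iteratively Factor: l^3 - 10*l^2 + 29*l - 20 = (l - 1)*(l^2 - 9*l + 20) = (l - 5)*(l - 1)*(l - 4)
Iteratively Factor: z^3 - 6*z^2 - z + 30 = (z + 2)*(z^2 - 8*z + 15) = (z - 3)*(z + 2)*(z - 5)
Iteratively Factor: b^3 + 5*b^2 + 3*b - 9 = (b + 3)*(b^2 + 2*b - 3) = (b - 1)*(b + 3)*(b + 3)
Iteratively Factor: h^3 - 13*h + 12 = (h + 4)*(h^2 - 4*h + 3) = (h - 3)*(h + 4)*(h - 1)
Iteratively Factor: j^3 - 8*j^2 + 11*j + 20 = (j - 4)*(j^2 - 4*j - 5) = (j - 4)*(j + 1)*(j - 5)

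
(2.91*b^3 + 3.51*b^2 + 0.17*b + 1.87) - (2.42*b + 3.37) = 2.91*b^3 + 3.51*b^2 - 2.25*b - 1.5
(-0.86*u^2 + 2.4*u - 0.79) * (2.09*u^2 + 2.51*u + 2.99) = -1.7974*u^4 + 2.8574*u^3 + 1.8015*u^2 + 5.1931*u - 2.3621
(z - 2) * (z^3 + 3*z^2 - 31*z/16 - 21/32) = z^4 + z^3 - 127*z^2/16 + 103*z/32 + 21/16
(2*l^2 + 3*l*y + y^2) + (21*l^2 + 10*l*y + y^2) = 23*l^2 + 13*l*y + 2*y^2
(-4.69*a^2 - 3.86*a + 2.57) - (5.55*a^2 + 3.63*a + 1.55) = -10.24*a^2 - 7.49*a + 1.02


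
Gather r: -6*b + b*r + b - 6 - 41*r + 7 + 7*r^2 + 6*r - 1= -5*b + 7*r^2 + r*(b - 35)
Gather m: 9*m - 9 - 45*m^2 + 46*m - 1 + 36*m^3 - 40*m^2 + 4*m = 36*m^3 - 85*m^2 + 59*m - 10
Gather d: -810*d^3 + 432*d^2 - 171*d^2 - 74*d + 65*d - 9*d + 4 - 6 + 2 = -810*d^3 + 261*d^2 - 18*d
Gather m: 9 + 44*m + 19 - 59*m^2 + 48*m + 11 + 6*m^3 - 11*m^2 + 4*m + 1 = 6*m^3 - 70*m^2 + 96*m + 40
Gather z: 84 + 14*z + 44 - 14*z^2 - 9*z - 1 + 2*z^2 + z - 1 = -12*z^2 + 6*z + 126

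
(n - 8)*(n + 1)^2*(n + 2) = n^4 - 4*n^3 - 27*n^2 - 38*n - 16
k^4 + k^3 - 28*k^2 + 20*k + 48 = (k - 4)*(k - 2)*(k + 1)*(k + 6)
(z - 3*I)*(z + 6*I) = z^2 + 3*I*z + 18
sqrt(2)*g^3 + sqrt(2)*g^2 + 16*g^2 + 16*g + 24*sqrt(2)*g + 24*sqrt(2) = (g + 2*sqrt(2))*(g + 6*sqrt(2))*(sqrt(2)*g + sqrt(2))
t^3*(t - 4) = t^4 - 4*t^3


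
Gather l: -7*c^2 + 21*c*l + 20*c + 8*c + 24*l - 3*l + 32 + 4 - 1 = -7*c^2 + 28*c + l*(21*c + 21) + 35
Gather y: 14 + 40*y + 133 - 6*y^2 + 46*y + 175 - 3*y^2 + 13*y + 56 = -9*y^2 + 99*y + 378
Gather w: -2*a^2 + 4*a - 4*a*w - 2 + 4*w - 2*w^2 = -2*a^2 + 4*a - 2*w^2 + w*(4 - 4*a) - 2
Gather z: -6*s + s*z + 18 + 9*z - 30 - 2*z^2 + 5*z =-6*s - 2*z^2 + z*(s + 14) - 12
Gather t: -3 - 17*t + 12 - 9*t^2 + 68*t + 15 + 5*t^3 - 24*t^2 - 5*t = 5*t^3 - 33*t^2 + 46*t + 24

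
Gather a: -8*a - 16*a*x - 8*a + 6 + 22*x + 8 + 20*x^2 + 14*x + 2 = a*(-16*x - 16) + 20*x^2 + 36*x + 16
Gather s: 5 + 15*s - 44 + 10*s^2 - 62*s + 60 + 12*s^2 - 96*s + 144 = 22*s^2 - 143*s + 165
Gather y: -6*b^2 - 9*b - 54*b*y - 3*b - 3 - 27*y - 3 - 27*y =-6*b^2 - 12*b + y*(-54*b - 54) - 6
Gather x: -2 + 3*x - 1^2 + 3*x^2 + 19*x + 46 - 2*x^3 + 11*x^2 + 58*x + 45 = -2*x^3 + 14*x^2 + 80*x + 88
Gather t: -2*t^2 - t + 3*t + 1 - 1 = -2*t^2 + 2*t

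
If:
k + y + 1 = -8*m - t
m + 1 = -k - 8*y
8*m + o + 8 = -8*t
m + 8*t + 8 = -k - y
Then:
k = -71*y/8 - 9/8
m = 7*y/8 + 1/8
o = -14*y - 2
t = 7*y/8 - 7/8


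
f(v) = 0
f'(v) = 0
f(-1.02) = 0.00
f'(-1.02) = 0.00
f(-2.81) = 0.00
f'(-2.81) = 0.00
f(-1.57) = 0.00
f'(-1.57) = 0.00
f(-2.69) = 0.00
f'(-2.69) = 0.00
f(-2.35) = 0.00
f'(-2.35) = 0.00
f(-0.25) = 0.00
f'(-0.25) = 0.00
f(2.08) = 0.00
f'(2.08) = 0.00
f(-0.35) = 0.00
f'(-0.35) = 0.00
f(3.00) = 0.00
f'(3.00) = 0.00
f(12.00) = 0.00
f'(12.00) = 0.00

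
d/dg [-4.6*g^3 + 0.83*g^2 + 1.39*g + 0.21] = -13.8*g^2 + 1.66*g + 1.39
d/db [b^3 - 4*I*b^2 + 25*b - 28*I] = 3*b^2 - 8*I*b + 25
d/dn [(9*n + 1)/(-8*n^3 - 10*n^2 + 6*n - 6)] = (72*n^3 + 57*n^2 + 10*n - 30)/(2*(16*n^6 + 40*n^5 + n^4 - 6*n^3 + 39*n^2 - 18*n + 9))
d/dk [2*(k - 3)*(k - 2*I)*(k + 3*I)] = 6*k^2 + 4*k*(-3 + I) + 12 - 6*I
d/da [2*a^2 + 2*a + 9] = 4*a + 2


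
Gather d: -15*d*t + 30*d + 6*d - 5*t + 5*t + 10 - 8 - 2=d*(36 - 15*t)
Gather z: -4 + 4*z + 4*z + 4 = 8*z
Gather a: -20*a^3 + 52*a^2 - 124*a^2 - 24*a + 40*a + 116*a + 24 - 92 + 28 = -20*a^3 - 72*a^2 + 132*a - 40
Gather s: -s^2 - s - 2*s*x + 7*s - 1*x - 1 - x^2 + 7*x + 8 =-s^2 + s*(6 - 2*x) - x^2 + 6*x + 7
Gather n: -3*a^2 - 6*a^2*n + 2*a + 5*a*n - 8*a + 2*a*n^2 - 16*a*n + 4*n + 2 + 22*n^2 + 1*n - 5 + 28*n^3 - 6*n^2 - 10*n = -3*a^2 - 6*a + 28*n^3 + n^2*(2*a + 16) + n*(-6*a^2 - 11*a - 5) - 3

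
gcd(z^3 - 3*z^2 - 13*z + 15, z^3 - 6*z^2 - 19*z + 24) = z^2 + 2*z - 3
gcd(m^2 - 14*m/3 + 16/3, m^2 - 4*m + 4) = m - 2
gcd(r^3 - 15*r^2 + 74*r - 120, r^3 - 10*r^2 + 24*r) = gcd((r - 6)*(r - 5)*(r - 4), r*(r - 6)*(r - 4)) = r^2 - 10*r + 24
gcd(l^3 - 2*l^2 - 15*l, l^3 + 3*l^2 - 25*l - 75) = l^2 - 2*l - 15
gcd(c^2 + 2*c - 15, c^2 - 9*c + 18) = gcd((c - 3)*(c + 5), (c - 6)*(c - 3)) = c - 3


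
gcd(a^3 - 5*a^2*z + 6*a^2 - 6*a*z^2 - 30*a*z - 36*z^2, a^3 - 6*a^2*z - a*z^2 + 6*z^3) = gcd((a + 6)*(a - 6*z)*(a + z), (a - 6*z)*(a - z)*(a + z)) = -a^2 + 5*a*z + 6*z^2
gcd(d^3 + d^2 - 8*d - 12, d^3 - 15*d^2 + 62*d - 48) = 1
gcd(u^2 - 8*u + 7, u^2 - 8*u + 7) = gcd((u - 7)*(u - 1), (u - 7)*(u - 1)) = u^2 - 8*u + 7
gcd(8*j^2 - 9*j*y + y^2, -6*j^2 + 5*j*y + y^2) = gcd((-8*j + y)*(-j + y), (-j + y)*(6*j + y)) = -j + y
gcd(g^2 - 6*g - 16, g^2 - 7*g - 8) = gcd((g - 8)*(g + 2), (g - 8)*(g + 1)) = g - 8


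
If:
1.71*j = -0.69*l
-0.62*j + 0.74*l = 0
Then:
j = 0.00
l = 0.00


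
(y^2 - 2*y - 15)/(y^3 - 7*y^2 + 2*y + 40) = (y + 3)/(y^2 - 2*y - 8)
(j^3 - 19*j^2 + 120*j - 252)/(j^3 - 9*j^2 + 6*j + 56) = (j^2 - 12*j + 36)/(j^2 - 2*j - 8)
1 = 1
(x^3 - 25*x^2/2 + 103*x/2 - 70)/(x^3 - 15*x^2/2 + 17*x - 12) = (2*x^2 - 17*x + 35)/(2*x^2 - 7*x + 6)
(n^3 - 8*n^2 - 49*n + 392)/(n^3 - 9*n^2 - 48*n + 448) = (n - 7)/(n - 8)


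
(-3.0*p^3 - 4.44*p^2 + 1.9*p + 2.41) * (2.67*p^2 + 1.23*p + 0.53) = -8.01*p^5 - 15.5448*p^4 - 1.9782*p^3 + 6.4185*p^2 + 3.9713*p + 1.2773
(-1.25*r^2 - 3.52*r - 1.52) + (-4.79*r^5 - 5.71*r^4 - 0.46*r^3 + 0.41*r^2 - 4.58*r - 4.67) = -4.79*r^5 - 5.71*r^4 - 0.46*r^3 - 0.84*r^2 - 8.1*r - 6.19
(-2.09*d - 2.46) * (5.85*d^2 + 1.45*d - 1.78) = -12.2265*d^3 - 17.4215*d^2 + 0.1532*d + 4.3788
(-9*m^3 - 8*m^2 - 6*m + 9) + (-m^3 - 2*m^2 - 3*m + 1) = -10*m^3 - 10*m^2 - 9*m + 10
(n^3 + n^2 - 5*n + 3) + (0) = n^3 + n^2 - 5*n + 3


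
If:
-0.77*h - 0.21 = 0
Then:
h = -0.27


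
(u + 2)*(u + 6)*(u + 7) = u^3 + 15*u^2 + 68*u + 84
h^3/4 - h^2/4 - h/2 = h*(h/4 + 1/4)*(h - 2)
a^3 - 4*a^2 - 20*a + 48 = (a - 6)*(a - 2)*(a + 4)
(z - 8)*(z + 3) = z^2 - 5*z - 24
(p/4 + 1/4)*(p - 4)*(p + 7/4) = p^3/4 - 5*p^2/16 - 37*p/16 - 7/4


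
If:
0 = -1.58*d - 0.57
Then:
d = -0.36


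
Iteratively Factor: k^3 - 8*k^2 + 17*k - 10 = (k - 2)*(k^2 - 6*k + 5) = (k - 2)*(k - 1)*(k - 5)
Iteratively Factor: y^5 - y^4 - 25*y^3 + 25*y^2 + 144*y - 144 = (y - 1)*(y^4 - 25*y^2 + 144) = (y - 3)*(y - 1)*(y^3 + 3*y^2 - 16*y - 48) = (y - 3)*(y - 1)*(y + 3)*(y^2 - 16) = (y - 3)*(y - 1)*(y + 3)*(y + 4)*(y - 4)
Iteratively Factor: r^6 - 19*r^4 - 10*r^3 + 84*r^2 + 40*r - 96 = (r + 3)*(r^5 - 3*r^4 - 10*r^3 + 20*r^2 + 24*r - 32) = (r - 2)*(r + 3)*(r^4 - r^3 - 12*r^2 - 4*r + 16) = (r - 2)*(r + 2)*(r + 3)*(r^3 - 3*r^2 - 6*r + 8) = (r - 2)*(r - 1)*(r + 2)*(r + 3)*(r^2 - 2*r - 8) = (r - 4)*(r - 2)*(r - 1)*(r + 2)*(r + 3)*(r + 2)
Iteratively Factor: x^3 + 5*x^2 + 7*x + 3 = (x + 1)*(x^2 + 4*x + 3) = (x + 1)*(x + 3)*(x + 1)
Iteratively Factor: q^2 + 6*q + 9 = (q + 3)*(q + 3)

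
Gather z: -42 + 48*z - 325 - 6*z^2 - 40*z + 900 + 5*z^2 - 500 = -z^2 + 8*z + 33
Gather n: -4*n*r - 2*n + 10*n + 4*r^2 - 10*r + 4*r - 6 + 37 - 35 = n*(8 - 4*r) + 4*r^2 - 6*r - 4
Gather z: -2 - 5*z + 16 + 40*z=35*z + 14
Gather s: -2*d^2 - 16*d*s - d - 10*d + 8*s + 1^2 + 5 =-2*d^2 - 11*d + s*(8 - 16*d) + 6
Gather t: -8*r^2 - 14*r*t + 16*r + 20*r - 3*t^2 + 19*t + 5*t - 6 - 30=-8*r^2 + 36*r - 3*t^2 + t*(24 - 14*r) - 36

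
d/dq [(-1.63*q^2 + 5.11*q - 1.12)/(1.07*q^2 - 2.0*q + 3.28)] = (-2.2077*q^2 - 8.296*q + 14.5208)/(1.1449*q^4 - 4.28*q^3 + 11.0192*q^2 - 13.12*q + 10.7584)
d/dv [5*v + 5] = 5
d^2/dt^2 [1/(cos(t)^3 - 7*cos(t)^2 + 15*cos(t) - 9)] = (-9*sin(t)^4 + 13*sin(t)^2 - 151*cos(t)/4 + 23*cos(3*t)/4 + 32)/((cos(t) - 3)^4*(cos(t) - 1)^3)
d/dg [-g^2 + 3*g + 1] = 3 - 2*g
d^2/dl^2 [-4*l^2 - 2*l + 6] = -8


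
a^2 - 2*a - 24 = (a - 6)*(a + 4)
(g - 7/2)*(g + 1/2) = g^2 - 3*g - 7/4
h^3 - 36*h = h*(h - 6)*(h + 6)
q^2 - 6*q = q*(q - 6)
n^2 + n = n*(n + 1)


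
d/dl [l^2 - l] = 2*l - 1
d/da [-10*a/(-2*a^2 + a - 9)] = 10*(9 - 2*a^2)/(4*a^4 - 4*a^3 + 37*a^2 - 18*a + 81)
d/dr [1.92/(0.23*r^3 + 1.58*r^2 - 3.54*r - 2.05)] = (-1.3248*r^2 - 6.0672*r + 6.7968)/(0.23*r^3 + 1.58*r^2 - 3.54*r - 2.05)^2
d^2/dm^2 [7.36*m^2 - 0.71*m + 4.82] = 14.7200000000000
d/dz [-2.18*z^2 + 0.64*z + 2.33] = 0.64 - 4.36*z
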